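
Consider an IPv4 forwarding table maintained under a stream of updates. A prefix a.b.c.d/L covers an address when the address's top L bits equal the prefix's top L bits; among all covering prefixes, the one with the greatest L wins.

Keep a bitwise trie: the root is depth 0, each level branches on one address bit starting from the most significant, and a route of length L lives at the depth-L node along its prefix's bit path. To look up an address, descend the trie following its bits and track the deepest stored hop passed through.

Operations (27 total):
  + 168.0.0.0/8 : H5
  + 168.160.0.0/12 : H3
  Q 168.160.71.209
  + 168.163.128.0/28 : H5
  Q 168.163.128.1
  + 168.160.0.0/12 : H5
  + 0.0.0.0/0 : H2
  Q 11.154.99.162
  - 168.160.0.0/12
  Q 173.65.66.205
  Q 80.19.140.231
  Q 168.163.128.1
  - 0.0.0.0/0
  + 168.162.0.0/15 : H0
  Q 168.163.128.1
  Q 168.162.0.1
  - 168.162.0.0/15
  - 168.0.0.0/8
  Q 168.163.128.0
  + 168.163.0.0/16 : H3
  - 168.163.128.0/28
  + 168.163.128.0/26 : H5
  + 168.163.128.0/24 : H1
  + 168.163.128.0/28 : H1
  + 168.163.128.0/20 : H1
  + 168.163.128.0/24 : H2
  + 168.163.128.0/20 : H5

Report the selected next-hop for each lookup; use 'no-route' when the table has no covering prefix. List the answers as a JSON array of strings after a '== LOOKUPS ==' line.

Apply in order:
  add 168.0.0.0/8 -> H5 at depth 8
  add 168.160.0.0/12 -> H3 at depth 12
  lookup 168.160.71.209: bits 101010001010 walk d0:-→d1:-→d2:-→d3:-→d4:-→d5:-→d6:-→d7:-→d8:H5→d9:-→d10:-→d11:-→d12:H3 -> H3
  add 168.163.128.0/28 -> H5 at depth 28
  lookup 168.163.128.1: bits 1010100010100011100000000000 walk d0:-→d1:-→d2:-→d3:-→d4:-→d5:-→d6:-→d7:-→d8:H5→d9:-→d10:-→d11:-→d12:H3→d13:-→d14:-→d15:-→d16:-→d17:-→d18:-→d19:-→d20:-→d21:-→d22:-→d23:-→d24:-→d25:-→d26:-→d27:-→d28:H5 -> H5
  add 168.160.0.0/12 -> H5 at depth 12
  add 0.0.0.0/0 -> H2 at depth 0
  lookup 11.154.99.162: bits ε walk d0:H2 -> H2
  del 168.160.0.0/12 (clear depth 12)
  lookup 173.65.66.205: bits 10101 walk d0:H2→d1:-→d2:-→d3:-→d4:-→d5:- -> H2
  lookup 80.19.140.231: bits ε walk d0:H2 -> H2
  lookup 168.163.128.1: bits 1010100010100011100000000000 walk d0:H2→d1:-→d2:-→d3:-→d4:-→d5:-→d6:-→d7:-→d8:H5→d9:-→d10:-→d11:-→d12:-→d13:-→d14:-→d15:-→d16:-→d17:-→d18:-→d19:-→d20:-→d21:-→d22:-→d23:-→d24:-→d25:-→d26:-→d27:-→d28:H5 -> H5
  del 0.0.0.0/0 (clear depth 0)
  add 168.162.0.0/15 -> H0 at depth 15
  lookup 168.163.128.1: bits 1010100010100011100000000000 walk d0:-→d1:-→d2:-→d3:-→d4:-→d5:-→d6:-→d7:-→d8:H5→d9:-→d10:-→d11:-→d12:-→d13:-→d14:-→d15:H0→d16:-→d17:-→d18:-→d19:-→d20:-→d21:-→d22:-→d23:-→d24:-→d25:-→d26:-→d27:-→d28:H5 -> H5
  lookup 168.162.0.1: bits 101010001010001 walk d0:-→d1:-→d2:-→d3:-→d4:-→d5:-→d6:-→d7:-→d8:H5→d9:-→d10:-→d11:-→d12:-→d13:-→d14:-→d15:H0 -> H0
  del 168.162.0.0/15 (clear depth 15)
  del 168.0.0.0/8 (clear depth 8)
  lookup 168.163.128.0: bits 1010100010100011100000000000 walk d0:-→d1:-→d2:-→d3:-→d4:-→d5:-→d6:-→d7:-→d8:-→d9:-→d10:-→d11:-→d12:-→d13:-→d14:-→d15:-→d16:-→d17:-→d18:-→d19:-→d20:-→d21:-→d22:-→d23:-→d24:-→d25:-→d26:-→d27:-→d28:H5 -> H5
  add 168.163.0.0/16 -> H3 at depth 16
  del 168.163.128.0/28 (clear depth 28)
  add 168.163.128.0/26 -> H5 at depth 26
  add 168.163.128.0/24 -> H1 at depth 24
  add 168.163.128.0/28 -> H1 at depth 28
  add 168.163.128.0/20 -> H1 at depth 20
  add 168.163.128.0/24 -> H2 at depth 24
  add 168.163.128.0/20 -> H5 at depth 20

== LOOKUPS ==
["H3","H5","H2","H2","H2","H5","H5","H0","H5"]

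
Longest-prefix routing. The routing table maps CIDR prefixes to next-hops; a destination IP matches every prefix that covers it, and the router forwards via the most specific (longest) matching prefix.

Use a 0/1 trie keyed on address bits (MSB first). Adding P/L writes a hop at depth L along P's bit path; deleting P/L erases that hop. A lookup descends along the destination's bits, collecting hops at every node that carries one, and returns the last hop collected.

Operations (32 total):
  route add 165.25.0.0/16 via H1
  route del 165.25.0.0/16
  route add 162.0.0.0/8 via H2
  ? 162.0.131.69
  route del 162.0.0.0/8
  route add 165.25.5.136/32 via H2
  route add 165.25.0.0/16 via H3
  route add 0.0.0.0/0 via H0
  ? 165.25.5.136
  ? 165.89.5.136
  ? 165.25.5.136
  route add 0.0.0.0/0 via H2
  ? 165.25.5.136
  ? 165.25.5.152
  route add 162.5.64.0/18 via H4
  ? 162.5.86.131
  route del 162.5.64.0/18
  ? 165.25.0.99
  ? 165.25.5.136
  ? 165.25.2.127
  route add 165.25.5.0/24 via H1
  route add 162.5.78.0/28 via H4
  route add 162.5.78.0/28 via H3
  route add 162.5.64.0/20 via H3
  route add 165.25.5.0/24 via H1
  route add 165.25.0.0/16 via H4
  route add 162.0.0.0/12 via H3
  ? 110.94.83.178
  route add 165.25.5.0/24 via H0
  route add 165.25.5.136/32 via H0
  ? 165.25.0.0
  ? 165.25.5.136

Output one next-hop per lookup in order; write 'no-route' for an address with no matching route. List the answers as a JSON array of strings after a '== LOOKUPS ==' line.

Trace:
  add 165.25.0.0/16 -> H1 at depth 16
  - 165.25.0.0/16 clear@16
  add 162.0.0.0/8 -> H2 at depth 8
  ? 162.0.131.69  path d0:-→d1:-→d2:-→d3:-→d4:-→d5:-→d6:-→d7:-→d8:H2  best=H2
  - 162.0.0.0/8 clear@8
  add 165.25.5.136/32 -> H2 at depth 32
  add 165.25.0.0/16 -> H3 at depth 16
  add 0.0.0.0/0 -> H0 at depth 0
  ? 165.25.5.136  path d0:H0→d1:-→d2:-→d3:-→d4:-→d5:-→d6:-→d7:-→d8:-→d9:-→d10:-→d11:-→d12:-→d13:-→d14:-→d15:-→d16:H3→d17:-→d18:-→d19:-→d20:-→d21:-→d22:-→d23:-→d24:-→d25:-→d26:-→d27:-→d28:-→d29:-→d30:-→d31:-→d32:H2  best=H2
  ? 165.89.5.136  path d0:H0→d1:-→d2:-→d3:-→d4:-→d5:-→d6:-→d7:-→d8:-→d9:-  best=H0
  ? 165.25.5.136  path d0:H0→d1:-→d2:-→d3:-→d4:-→d5:-→d6:-→d7:-→d8:-→d9:-→d10:-→d11:-→d12:-→d13:-→d14:-→d15:-→d16:H3→d17:-→d18:-→d19:-→d20:-→d21:-→d22:-→d23:-→d24:-→d25:-→d26:-→d27:-→d28:-→d29:-→d30:-→d31:-→d32:H2  best=H2
  add 0.0.0.0/0 -> H2 at depth 0
  ? 165.25.5.136  path d0:H2→d1:-→d2:-→d3:-→d4:-→d5:-→d6:-→d7:-→d8:-→d9:-→d10:-→d11:-→d12:-→d13:-→d14:-→d15:-→d16:H3→d17:-→d18:-→d19:-→d20:-→d21:-→d22:-→d23:-→d24:-→d25:-→d26:-→d27:-→d28:-→d29:-→d30:-→d31:-→d32:H2  best=H2
  ? 165.25.5.152  path d0:H2→d1:-→d2:-→d3:-→d4:-→d5:-→d6:-→d7:-→d8:-→d9:-→d10:-→d11:-→d12:-→d13:-→d14:-→d15:-→d16:H3→d17:-→d18:-→d19:-→d20:-→d21:-→d22:-→d23:-→d24:-→d25:-→d26:-→d27:-  best=H3
  add 162.5.64.0/18 -> H4 at depth 18
  ? 162.5.86.131  path d0:H2→d1:-→d2:-→d3:-→d4:-→d5:-→d6:-→d7:-→d8:-→d9:-→d10:-→d11:-→d12:-→d13:-→d14:-→d15:-→d16:-→d17:-→d18:H4  best=H4
  - 162.5.64.0/18 clear@18
  ? 165.25.0.99  path d0:H2→d1:-→d2:-→d3:-→d4:-→d5:-→d6:-→d7:-→d8:-→d9:-→d10:-→d11:-→d12:-→d13:-→d14:-→d15:-→d16:H3→d17:-→d18:-→d19:-→d20:-→d21:-  best=H3
  ? 165.25.5.136  path d0:H2→d1:-→d2:-→d3:-→d4:-→d5:-→d6:-→d7:-→d8:-→d9:-→d10:-→d11:-→d12:-→d13:-→d14:-→d15:-→d16:H3→d17:-→d18:-→d19:-→d20:-→d21:-→d22:-→d23:-→d24:-→d25:-→d26:-→d27:-→d28:-→d29:-→d30:-→d31:-→d32:H2  best=H2
  ? 165.25.2.127  path d0:H2→d1:-→d2:-→d3:-→d4:-→d5:-→d6:-→d7:-→d8:-→d9:-→d10:-→d11:-→d12:-→d13:-→d14:-→d15:-→d16:H3→d17:-→d18:-→d19:-→d20:-→d21:-  best=H3
  add 165.25.5.0/24 -> H1 at depth 24
  add 162.5.78.0/28 -> H4 at depth 28
  add 162.5.78.0/28 -> H3 at depth 28
  add 162.5.64.0/20 -> H3 at depth 20
  add 165.25.5.0/24 -> H1 at depth 24
  add 165.25.0.0/16 -> H4 at depth 16
  add 162.0.0.0/12 -> H3 at depth 12
  ? 110.94.83.178  path d0:H2  best=H2
  add 165.25.5.0/24 -> H0 at depth 24
  add 165.25.5.136/32 -> H0 at depth 32
  ? 165.25.0.0  path d0:H2→d1:-→d2:-→d3:-→d4:-→d5:-→d6:-→d7:-→d8:-→d9:-→d10:-→d11:-→d12:-→d13:-→d14:-→d15:-→d16:H4→d17:-→d18:-→d19:-→d20:-→d21:-  best=H4
  ? 165.25.5.136  path d0:H2→d1:-→d2:-→d3:-→d4:-→d5:-→d6:-→d7:-→d8:-→d9:-→d10:-→d11:-→d12:-→d13:-→d14:-→d15:-→d16:H4→d17:-→d18:-→d19:-→d20:-→d21:-→d22:-→d23:-→d24:H0→d25:-→d26:-→d27:-→d28:-→d29:-→d30:-→d31:-→d32:H0  best=H0

== LOOKUPS ==
["H2","H2","H0","H2","H2","H3","H4","H3","H2","H3","H2","H4","H0"]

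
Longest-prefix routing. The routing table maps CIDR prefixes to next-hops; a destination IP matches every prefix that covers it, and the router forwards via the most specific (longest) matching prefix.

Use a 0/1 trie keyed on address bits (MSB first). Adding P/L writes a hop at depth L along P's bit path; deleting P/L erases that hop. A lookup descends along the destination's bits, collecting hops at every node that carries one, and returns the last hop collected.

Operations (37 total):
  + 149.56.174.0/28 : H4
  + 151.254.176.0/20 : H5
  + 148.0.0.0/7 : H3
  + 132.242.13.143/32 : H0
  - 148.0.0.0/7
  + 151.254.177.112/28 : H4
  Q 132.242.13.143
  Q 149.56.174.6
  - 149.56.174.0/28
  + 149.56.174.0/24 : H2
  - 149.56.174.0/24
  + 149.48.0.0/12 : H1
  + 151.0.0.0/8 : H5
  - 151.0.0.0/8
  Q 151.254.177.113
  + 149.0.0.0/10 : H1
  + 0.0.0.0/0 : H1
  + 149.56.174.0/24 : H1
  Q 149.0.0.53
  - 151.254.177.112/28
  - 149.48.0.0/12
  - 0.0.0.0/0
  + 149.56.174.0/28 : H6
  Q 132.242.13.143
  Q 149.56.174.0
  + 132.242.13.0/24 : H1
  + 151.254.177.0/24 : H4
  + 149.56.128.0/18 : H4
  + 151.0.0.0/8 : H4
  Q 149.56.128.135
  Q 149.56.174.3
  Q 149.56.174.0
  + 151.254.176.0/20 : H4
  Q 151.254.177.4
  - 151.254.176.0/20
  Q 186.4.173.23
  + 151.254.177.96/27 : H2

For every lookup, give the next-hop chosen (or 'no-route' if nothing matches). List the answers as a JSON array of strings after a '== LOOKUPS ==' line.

Apply in order:
  + 149.56.174.0/28 (H4) depth=28
  + 151.254.176.0/20 (H5) depth=20
  + 148.0.0.0/7 (H3) depth=7
  + 132.242.13.143/32 (H0) depth=32
  - 148.0.0.0/7 clear@7
  + 151.254.177.112/28 (H4) depth=28
  lookup 132.242.13.143: bits 10000100111100100000110110001111 walk d0:-→d1:-→d2:-→d3:-→d4:-→d5:-→d6:-→d7:-→d8:-→d9:-→d10:-→d11:-→d12:-→d13:-→d14:-→d15:-→d16:-→d17:-→d18:-→d19:-→d20:-→d21:-→d22:-→d23:-→d24:-→d25:-→d26:-→d27:-→d28:-→d29:-→d30:-→d31:-→d32:H0 -> H0
  lookup 149.56.174.6: bits 1001010100111000101011100000 walk d0:-→d1:-→d2:-→d3:-→d4:-→d5:-→d6:-→d7:-→d8:-→d9:-→d10:-→d11:-→d12:-→d13:-→d14:-→d15:-→d16:-→d17:-→d18:-→d19:-→d20:-→d21:-→d22:-→d23:-→d24:-→d25:-→d26:-→d27:-→d28:H4 -> H4
  - 149.56.174.0/28 clear@28
  + 149.56.174.0/24 (H2) depth=24
  - 149.56.174.0/24 clear@24
  + 149.48.0.0/12 (H1) depth=12
  + 151.0.0.0/8 (H5) depth=8
  - 151.0.0.0/8 clear@8
  lookup 151.254.177.113: bits 1001011111111110101100010111 walk d0:-→d1:-→d2:-→d3:-→d4:-→d5:-→d6:-→d7:-→d8:-→d9:-→d10:-→d11:-→d12:-→d13:-→d14:-→d15:-→d16:-→d17:-→d18:-→d19:-→d20:H5→d21:-→d22:-→d23:-→d24:-→d25:-→d26:-→d27:-→d28:H4 -> H4
  + 149.0.0.0/10 (H1) depth=10
  + 0.0.0.0/0 (H1) depth=0
  + 149.56.174.0/24 (H1) depth=24
  lookup 149.0.0.53: bits 1001010100 walk d0:H1→d1:-→d2:-→d3:-→d4:-→d5:-→d6:-→d7:-→d8:-→d9:-→d10:H1 -> H1
  - 151.254.177.112/28 clear@28
  - 149.48.0.0/12 clear@12
  - 0.0.0.0/0 clear@0
  + 149.56.174.0/28 (H6) depth=28
  lookup 132.242.13.143: bits 10000100111100100000110110001111 walk d0:-→d1:-→d2:-→d3:-→d4:-→d5:-→d6:-→d7:-→d8:-→d9:-→d10:-→d11:-→d12:-→d13:-→d14:-→d15:-→d16:-→d17:-→d18:-→d19:-→d20:-→d21:-→d22:-→d23:-→d24:-→d25:-→d26:-→d27:-→d28:-→d29:-→d30:-→d31:-→d32:H0 -> H0
  lookup 149.56.174.0: bits 1001010100111000101011100000 walk d0:-→d1:-→d2:-→d3:-→d4:-→d5:-→d6:-→d7:-→d8:-→d9:-→d10:H1→d11:-→d12:-→d13:-→d14:-→d15:-→d16:-→d17:-→d18:-→d19:-→d20:-→d21:-→d22:-→d23:-→d24:H1→d25:-→d26:-→d27:-→d28:H6 -> H6
  + 132.242.13.0/24 (H1) depth=24
  + 151.254.177.0/24 (H4) depth=24
  + 149.56.128.0/18 (H4) depth=18
  + 151.0.0.0/8 (H4) depth=8
  lookup 149.56.128.135: bits 100101010011100010 walk d0:-→d1:-→d2:-→d3:-→d4:-→d5:-→d6:-→d7:-→d8:-→d9:-→d10:H1→d11:-→d12:-→d13:-→d14:-→d15:-→d16:-→d17:-→d18:H4 -> H4
  lookup 149.56.174.3: bits 1001010100111000101011100000 walk d0:-→d1:-→d2:-→d3:-→d4:-→d5:-→d6:-→d7:-→d8:-→d9:-→d10:H1→d11:-→d12:-→d13:-→d14:-→d15:-→d16:-→d17:-→d18:H4→d19:-→d20:-→d21:-→d22:-→d23:-→d24:H1→d25:-→d26:-→d27:-→d28:H6 -> H6
  lookup 149.56.174.0: bits 1001010100111000101011100000 walk d0:-→d1:-→d2:-→d3:-→d4:-→d5:-→d6:-→d7:-→d8:-→d9:-→d10:H1→d11:-→d12:-→d13:-→d14:-→d15:-→d16:-→d17:-→d18:H4→d19:-→d20:-→d21:-→d22:-→d23:-→d24:H1→d25:-→d26:-→d27:-→d28:H6 -> H6
  + 151.254.176.0/20 (H4) depth=20
  lookup 151.254.177.4: bits 1001011111111110101100010 walk d0:-→d1:-→d2:-→d3:-→d4:-→d5:-→d6:-→d7:-→d8:H4→d9:-→d10:-→d11:-→d12:-→d13:-→d14:-→d15:-→d16:-→d17:-→d18:-→d19:-→d20:H4→d21:-→d22:-→d23:-→d24:H4→d25:- -> H4
  - 151.254.176.0/20 clear@20
  lookup 186.4.173.23: bits 10 walk d0:-→d1:-→d2:- -> no-route
  + 151.254.177.96/27 (H2) depth=27

== LOOKUPS ==
["H0","H4","H4","H1","H0","H6","H4","H6","H6","H4","no-route"]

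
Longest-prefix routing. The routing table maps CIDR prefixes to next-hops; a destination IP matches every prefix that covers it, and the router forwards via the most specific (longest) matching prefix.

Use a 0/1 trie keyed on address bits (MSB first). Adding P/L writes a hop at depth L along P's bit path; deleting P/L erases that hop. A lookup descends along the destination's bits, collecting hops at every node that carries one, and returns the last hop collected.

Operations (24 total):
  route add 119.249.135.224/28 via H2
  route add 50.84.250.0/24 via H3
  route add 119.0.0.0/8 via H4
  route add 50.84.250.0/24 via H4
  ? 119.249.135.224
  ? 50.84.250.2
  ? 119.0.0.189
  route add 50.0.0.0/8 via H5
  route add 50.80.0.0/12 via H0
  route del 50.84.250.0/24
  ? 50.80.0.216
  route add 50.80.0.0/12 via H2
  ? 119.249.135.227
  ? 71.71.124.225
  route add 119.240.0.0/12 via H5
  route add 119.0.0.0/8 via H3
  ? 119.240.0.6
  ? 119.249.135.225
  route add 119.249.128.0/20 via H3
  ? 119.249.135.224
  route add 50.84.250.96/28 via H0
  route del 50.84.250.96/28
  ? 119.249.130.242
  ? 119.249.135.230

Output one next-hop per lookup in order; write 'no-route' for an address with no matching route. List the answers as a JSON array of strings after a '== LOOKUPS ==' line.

Process each operation:
  add 119.249.135.224/28 -> H2 at depth 28
  add 50.84.250.0/24 -> H3 at depth 24
  add 119.0.0.0/8 -> H4 at depth 8
  add 50.84.250.0/24 -> H4 at depth 24
  ? 119.249.135.224  path d0:-→d1:-→d2:-→d3:-→d4:-→d5:-→d6:-→d7:-→d8:H4→d9:-→d10:-→d11:-→d12:-→d13:-→d14:-→d15:-→d16:-→d17:-→d18:-→d19:-→d20:-→d21:-→d22:-→d23:-→d24:-→d25:-→d26:-→d27:-→d28:H2  best=H2
  ? 50.84.250.2  path d0:-→d1:-→d2:-→d3:-→d4:-→d5:-→d6:-→d7:-→d8:-→d9:-→d10:-→d11:-→d12:-→d13:-→d14:-→d15:-→d16:-→d17:-→d18:-→d19:-→d20:-→d21:-→d22:-→d23:-→d24:H4  best=H4
  ? 119.0.0.189  path d0:-→d1:-→d2:-→d3:-→d4:-→d5:-→d6:-→d7:-→d8:H4  best=H4
  add 50.0.0.0/8 -> H5 at depth 8
  add 50.80.0.0/12 -> H0 at depth 12
  del 50.84.250.0/24 (clear depth 24)
  ? 50.80.0.216  path d0:-→d1:-→d2:-→d3:-→d4:-→d5:-→d6:-→d7:-→d8:H5→d9:-→d10:-→d11:-→d12:H0→d13:-  best=H0
  add 50.80.0.0/12 -> H2 at depth 12
  ? 119.249.135.227  path d0:-→d1:-→d2:-→d3:-→d4:-→d5:-→d6:-→d7:-→d8:H4→d9:-→d10:-→d11:-→d12:-→d13:-→d14:-→d15:-→d16:-→d17:-→d18:-→d19:-→d20:-→d21:-→d22:-→d23:-→d24:-→d25:-→d26:-→d27:-→d28:H2  best=H2
  ? 71.71.124.225  path d0:-→d1:-→d2:-  best=no-route
  add 119.240.0.0/12 -> H5 at depth 12
  add 119.0.0.0/8 -> H3 at depth 8
  ? 119.240.0.6  path d0:-→d1:-→d2:-→d3:-→d4:-→d5:-→d6:-→d7:-→d8:H3→d9:-→d10:-→d11:-→d12:H5  best=H5
  ? 119.249.135.225  path d0:-→d1:-→d2:-→d3:-→d4:-→d5:-→d6:-→d7:-→d8:H3→d9:-→d10:-→d11:-→d12:H5→d13:-→d14:-→d15:-→d16:-→d17:-→d18:-→d19:-→d20:-→d21:-→d22:-→d23:-→d24:-→d25:-→d26:-→d27:-→d28:H2  best=H2
  add 119.249.128.0/20 -> H3 at depth 20
  ? 119.249.135.224  path d0:-→d1:-→d2:-→d3:-→d4:-→d5:-→d6:-→d7:-→d8:H3→d9:-→d10:-→d11:-→d12:H5→d13:-→d14:-→d15:-→d16:-→d17:-→d18:-→d19:-→d20:H3→d21:-→d22:-→d23:-→d24:-→d25:-→d26:-→d27:-→d28:H2  best=H2
  add 50.84.250.96/28 -> H0 at depth 28
  del 50.84.250.96/28 (clear depth 28)
  ? 119.249.130.242  path d0:-→d1:-→d2:-→d3:-→d4:-→d5:-→d6:-→d7:-→d8:H3→d9:-→d10:-→d11:-→d12:H5→d13:-→d14:-→d15:-→d16:-→d17:-→d18:-→d19:-→d20:H3→d21:-  best=H3
  ? 119.249.135.230  path d0:-→d1:-→d2:-→d3:-→d4:-→d5:-→d6:-→d7:-→d8:H3→d9:-→d10:-→d11:-→d12:H5→d13:-→d14:-→d15:-→d16:-→d17:-→d18:-→d19:-→d20:H3→d21:-→d22:-→d23:-→d24:-→d25:-→d26:-→d27:-→d28:H2  best=H2

== LOOKUPS ==
["H2","H4","H4","H0","H2","no-route","H5","H2","H2","H3","H2"]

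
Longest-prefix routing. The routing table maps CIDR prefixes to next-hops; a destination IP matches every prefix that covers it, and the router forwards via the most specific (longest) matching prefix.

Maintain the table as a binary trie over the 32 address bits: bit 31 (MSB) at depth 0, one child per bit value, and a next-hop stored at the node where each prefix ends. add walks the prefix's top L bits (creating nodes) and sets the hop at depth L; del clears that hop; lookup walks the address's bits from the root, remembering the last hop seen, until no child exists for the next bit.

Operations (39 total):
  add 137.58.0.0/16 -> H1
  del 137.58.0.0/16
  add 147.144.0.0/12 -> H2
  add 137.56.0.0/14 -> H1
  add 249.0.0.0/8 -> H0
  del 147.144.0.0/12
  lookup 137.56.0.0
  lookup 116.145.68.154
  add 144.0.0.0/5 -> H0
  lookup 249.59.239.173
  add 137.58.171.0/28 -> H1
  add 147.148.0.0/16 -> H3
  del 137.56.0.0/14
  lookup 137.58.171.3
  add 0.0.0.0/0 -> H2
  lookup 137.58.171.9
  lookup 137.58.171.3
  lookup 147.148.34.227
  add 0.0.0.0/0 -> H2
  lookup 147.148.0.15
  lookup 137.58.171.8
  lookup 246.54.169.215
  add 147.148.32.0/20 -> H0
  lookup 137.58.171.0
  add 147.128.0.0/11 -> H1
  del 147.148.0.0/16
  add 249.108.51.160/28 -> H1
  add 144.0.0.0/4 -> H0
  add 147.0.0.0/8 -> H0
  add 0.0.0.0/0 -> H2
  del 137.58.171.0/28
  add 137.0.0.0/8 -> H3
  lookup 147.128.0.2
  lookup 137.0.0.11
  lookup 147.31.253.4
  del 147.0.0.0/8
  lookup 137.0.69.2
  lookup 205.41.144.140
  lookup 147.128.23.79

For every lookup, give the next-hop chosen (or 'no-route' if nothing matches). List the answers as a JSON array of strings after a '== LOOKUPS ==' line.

Trace:
  add 137.58.0.0/16 -> H1 at depth 16
  - 137.58.0.0/16 clear@16
  add 147.144.0.0/12 -> H2 at depth 12
  add 137.56.0.0/14 -> H1 at depth 14
  add 249.0.0.0/8 -> H0 at depth 8
  - 147.144.0.0/12 clear@12
  ? 137.56.0.0  path d0:-→d1:-→d2:-→d3:-→d4:-→d5:-→d6:-→d7:-→d8:-→d9:-→d10:-→d11:-→d12:-→d13:-→d14:H1  best=H1
  ? 116.145.68.154  path d0:-  best=no-route
  add 144.0.0.0/5 -> H0 at depth 5
  ? 249.59.239.173  path d0:-→d1:-→d2:-→d3:-→d4:-→d5:-→d6:-→d7:-→d8:H0  best=H0
  add 137.58.171.0/28 -> H1 at depth 28
  add 147.148.0.0/16 -> H3 at depth 16
  - 137.56.0.0/14 clear@14
  ? 137.58.171.3  path d0:-→d1:-→d2:-→d3:-→d4:-→d5:-→d6:-→d7:-→d8:-→d9:-→d10:-→d11:-→d12:-→d13:-→d14:-→d15:-→d16:-→d17:-→d18:-→d19:-→d20:-→d21:-→d22:-→d23:-→d24:-→d25:-→d26:-→d27:-→d28:H1  best=H1
  add 0.0.0.0/0 -> H2 at depth 0
  ? 137.58.171.9  path d0:H2→d1:-→d2:-→d3:-→d4:-→d5:-→d6:-→d7:-→d8:-→d9:-→d10:-→d11:-→d12:-→d13:-→d14:-→d15:-→d16:-→d17:-→d18:-→d19:-→d20:-→d21:-→d22:-→d23:-→d24:-→d25:-→d26:-→d27:-→d28:H1  best=H1
  ? 137.58.171.3  path d0:H2→d1:-→d2:-→d3:-→d4:-→d5:-→d6:-→d7:-→d8:-→d9:-→d10:-→d11:-→d12:-→d13:-→d14:-→d15:-→d16:-→d17:-→d18:-→d19:-→d20:-→d21:-→d22:-→d23:-→d24:-→d25:-→d26:-→d27:-→d28:H1  best=H1
  ? 147.148.34.227  path d0:H2→d1:-→d2:-→d3:-→d4:-→d5:H0→d6:-→d7:-→d8:-→d9:-→d10:-→d11:-→d12:-→d13:-→d14:-→d15:-→d16:H3  best=H3
  add 0.0.0.0/0 -> H2 at depth 0
  ? 147.148.0.15  path d0:H2→d1:-→d2:-→d3:-→d4:-→d5:H0→d6:-→d7:-→d8:-→d9:-→d10:-→d11:-→d12:-→d13:-→d14:-→d15:-→d16:H3  best=H3
  ? 137.58.171.8  path d0:H2→d1:-→d2:-→d3:-→d4:-→d5:-→d6:-→d7:-→d8:-→d9:-→d10:-→d11:-→d12:-→d13:-→d14:-→d15:-→d16:-→d17:-→d18:-→d19:-→d20:-→d21:-→d22:-→d23:-→d24:-→d25:-→d26:-→d27:-→d28:H1  best=H1
  ? 246.54.169.215  path d0:H2→d1:-→d2:-→d3:-→d4:-  best=H2
  add 147.148.32.0/20 -> H0 at depth 20
  ? 137.58.171.0  path d0:H2→d1:-→d2:-→d3:-→d4:-→d5:-→d6:-→d7:-→d8:-→d9:-→d10:-→d11:-→d12:-→d13:-→d14:-→d15:-→d16:-→d17:-→d18:-→d19:-→d20:-→d21:-→d22:-→d23:-→d24:-→d25:-→d26:-→d27:-→d28:H1  best=H1
  add 147.128.0.0/11 -> H1 at depth 11
  - 147.148.0.0/16 clear@16
  add 249.108.51.160/28 -> H1 at depth 28
  add 144.0.0.0/4 -> H0 at depth 4
  add 147.0.0.0/8 -> H0 at depth 8
  add 0.0.0.0/0 -> H2 at depth 0
  - 137.58.171.0/28 clear@28
  add 137.0.0.0/8 -> H3 at depth 8
  ? 147.128.0.2  path d0:H2→d1:-→d2:-→d3:-→d4:H0→d5:H0→d6:-→d7:-→d8:H0→d9:-→d10:-→d11:H1  best=H1
  ? 137.0.0.11  path d0:H2→d1:-→d2:-→d3:-→d4:-→d5:-→d6:-→d7:-→d8:H3→d9:-→d10:-  best=H3
  ? 147.31.253.4  path d0:H2→d1:-→d2:-→d3:-→d4:H0→d5:H0→d6:-→d7:-→d8:H0  best=H0
  - 147.0.0.0/8 clear@8
  ? 137.0.69.2  path d0:H2→d1:-→d2:-→d3:-→d4:-→d5:-→d6:-→d7:-→d8:H3→d9:-→d10:-  best=H3
  ? 205.41.144.140  path d0:H2→d1:-→d2:-  best=H2
  ? 147.128.23.79  path d0:H2→d1:-→d2:-→d3:-→d4:H0→d5:H0→d6:-→d7:-→d8:-→d9:-→d10:-→d11:H1  best=H1

== LOOKUPS ==
["H1","no-route","H0","H1","H1","H1","H3","H3","H1","H2","H1","H1","H3","H0","H3","H2","H1"]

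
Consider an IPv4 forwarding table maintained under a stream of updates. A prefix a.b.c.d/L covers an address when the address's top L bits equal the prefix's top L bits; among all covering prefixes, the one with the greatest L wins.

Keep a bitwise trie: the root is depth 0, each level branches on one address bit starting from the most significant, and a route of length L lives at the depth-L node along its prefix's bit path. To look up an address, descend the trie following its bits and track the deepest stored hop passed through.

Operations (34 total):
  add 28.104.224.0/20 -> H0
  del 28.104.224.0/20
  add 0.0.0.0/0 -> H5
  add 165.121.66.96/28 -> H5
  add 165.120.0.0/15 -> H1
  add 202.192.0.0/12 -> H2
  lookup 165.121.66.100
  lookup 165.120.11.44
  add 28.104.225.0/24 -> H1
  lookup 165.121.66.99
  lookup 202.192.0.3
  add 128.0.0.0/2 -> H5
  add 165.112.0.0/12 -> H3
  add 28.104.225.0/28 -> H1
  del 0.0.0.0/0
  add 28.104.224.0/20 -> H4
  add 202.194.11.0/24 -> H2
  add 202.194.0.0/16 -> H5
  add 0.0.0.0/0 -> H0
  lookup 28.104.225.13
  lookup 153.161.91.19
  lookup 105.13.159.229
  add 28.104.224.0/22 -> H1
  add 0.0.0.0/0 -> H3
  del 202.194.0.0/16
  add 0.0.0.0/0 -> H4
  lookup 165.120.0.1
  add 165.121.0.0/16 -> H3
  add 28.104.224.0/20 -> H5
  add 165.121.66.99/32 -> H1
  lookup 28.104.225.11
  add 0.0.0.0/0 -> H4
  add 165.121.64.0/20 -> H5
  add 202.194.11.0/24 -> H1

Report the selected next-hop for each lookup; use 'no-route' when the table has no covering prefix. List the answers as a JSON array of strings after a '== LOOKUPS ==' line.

Process each operation:
  + 28.104.224.0/20 (H0) depth=20
  del 28.104.224.0/20 (clear depth 20)
  + 0.0.0.0/0 (H5) depth=0
  + 165.121.66.96/28 (H5) depth=28
  + 165.120.0.0/15 (H1) depth=15
  + 202.192.0.0/12 (H2) depth=12
  lookup 165.121.66.100: bits 1010010101111001010000100110 walk d0:H5→d1:-→d2:-→d3:-→d4:-→d5:-→d6:-→d7:-→d8:-→d9:-→d10:-→d11:-→d12:-→d13:-→d14:-→d15:H1→d16:-→d17:-→d18:-→d19:-→d20:-→d21:-→d22:-→d23:-→d24:-→d25:-→d26:-→d27:-→d28:H5 -> H5
  lookup 165.120.11.44: bits 101001010111100 walk d0:H5→d1:-→d2:-→d3:-→d4:-→d5:-→d6:-→d7:-→d8:-→d9:-→d10:-→d11:-→d12:-→d13:-→d14:-→d15:H1 -> H1
  + 28.104.225.0/24 (H1) depth=24
  lookup 165.121.66.99: bits 1010010101111001010000100110 walk d0:H5→d1:-→d2:-→d3:-→d4:-→d5:-→d6:-→d7:-→d8:-→d9:-→d10:-→d11:-→d12:-→d13:-→d14:-→d15:H1→d16:-→d17:-→d18:-→d19:-→d20:-→d21:-→d22:-→d23:-→d24:-→d25:-→d26:-→d27:-→d28:H5 -> H5
  lookup 202.192.0.3: bits 110010101100 walk d0:H5→d1:-→d2:-→d3:-→d4:-→d5:-→d6:-→d7:-→d8:-→d9:-→d10:-→d11:-→d12:H2 -> H2
  + 128.0.0.0/2 (H5) depth=2
  + 165.112.0.0/12 (H3) depth=12
  + 28.104.225.0/28 (H1) depth=28
  del 0.0.0.0/0 (clear depth 0)
  + 28.104.224.0/20 (H4) depth=20
  + 202.194.11.0/24 (H2) depth=24
  + 202.194.0.0/16 (H5) depth=16
  + 0.0.0.0/0 (H0) depth=0
  lookup 28.104.225.13: bits 0001110001101000111000010000 walk d0:H0→d1:-→d2:-→d3:-→d4:-→d5:-→d6:-→d7:-→d8:-→d9:-→d10:-→d11:-→d12:-→d13:-→d14:-→d15:-→d16:-→d17:-→d18:-→d19:-→d20:H4→d21:-→d22:-→d23:-→d24:H1→d25:-→d26:-→d27:-→d28:H1 -> H1
  lookup 153.161.91.19: bits 10 walk d0:H0→d1:-→d2:H5 -> H5
  lookup 105.13.159.229: bits 0 walk d0:H0→d1:- -> H0
  + 28.104.224.0/22 (H1) depth=22
  + 0.0.0.0/0 (H3) depth=0
  del 202.194.0.0/16 (clear depth 16)
  + 0.0.0.0/0 (H4) depth=0
  lookup 165.120.0.1: bits 101001010111100 walk d0:H4→d1:-→d2:H5→d3:-→d4:-→d5:-→d6:-→d7:-→d8:-→d9:-→d10:-→d11:-→d12:H3→d13:-→d14:-→d15:H1 -> H1
  + 165.121.0.0/16 (H3) depth=16
  + 28.104.224.0/20 (H5) depth=20
  + 165.121.66.99/32 (H1) depth=32
  lookup 28.104.225.11: bits 0001110001101000111000010000 walk d0:H4→d1:-→d2:-→d3:-→d4:-→d5:-→d6:-→d7:-→d8:-→d9:-→d10:-→d11:-→d12:-→d13:-→d14:-→d15:-→d16:-→d17:-→d18:-→d19:-→d20:H5→d21:-→d22:H1→d23:-→d24:H1→d25:-→d26:-→d27:-→d28:H1 -> H1
  + 0.0.0.0/0 (H4) depth=0
  + 165.121.64.0/20 (H5) depth=20
  + 202.194.11.0/24 (H1) depth=24

== LOOKUPS ==
["H5","H1","H5","H2","H1","H5","H0","H1","H1"]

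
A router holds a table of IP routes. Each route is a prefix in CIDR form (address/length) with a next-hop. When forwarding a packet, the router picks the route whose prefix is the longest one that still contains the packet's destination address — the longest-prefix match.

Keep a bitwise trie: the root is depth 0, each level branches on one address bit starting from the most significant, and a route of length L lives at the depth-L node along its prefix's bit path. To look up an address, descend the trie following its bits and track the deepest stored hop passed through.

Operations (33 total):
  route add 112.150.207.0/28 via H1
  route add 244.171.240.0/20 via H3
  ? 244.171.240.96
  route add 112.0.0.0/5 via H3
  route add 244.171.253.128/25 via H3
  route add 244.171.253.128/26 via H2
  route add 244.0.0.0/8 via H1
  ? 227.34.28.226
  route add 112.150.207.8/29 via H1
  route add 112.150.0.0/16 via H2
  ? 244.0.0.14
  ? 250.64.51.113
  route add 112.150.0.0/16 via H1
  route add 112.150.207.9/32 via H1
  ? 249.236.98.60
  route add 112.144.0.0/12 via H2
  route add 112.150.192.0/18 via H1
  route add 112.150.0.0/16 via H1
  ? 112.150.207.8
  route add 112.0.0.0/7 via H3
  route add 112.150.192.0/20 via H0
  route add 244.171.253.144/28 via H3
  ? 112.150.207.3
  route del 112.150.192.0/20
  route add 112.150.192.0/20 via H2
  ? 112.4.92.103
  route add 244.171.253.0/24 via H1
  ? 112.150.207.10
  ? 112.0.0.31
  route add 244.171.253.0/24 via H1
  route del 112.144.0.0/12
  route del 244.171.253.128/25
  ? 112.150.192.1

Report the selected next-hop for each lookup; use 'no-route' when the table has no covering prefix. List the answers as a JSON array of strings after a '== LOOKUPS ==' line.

Trace:
  + 112.150.207.0/28 (H1) depth=28
  + 244.171.240.0/20 (H3) depth=20
  Q 244.171.240.96: descend 11110100101010111111 ; hops seen [H3] ; pick H3
  + 112.0.0.0/5 (H3) depth=5
  + 244.171.253.128/25 (H3) depth=25
  + 244.171.253.128/26 (H2) depth=26
  + 244.0.0.0/8 (H1) depth=8
  Q 227.34.28.226: descend 111 ; hops seen [∅] ; pick no-route
  + 112.150.207.8/29 (H1) depth=29
  + 112.150.0.0/16 (H2) depth=16
  Q 244.0.0.14: descend 11110100 ; hops seen [H1] ; pick H1
  Q 250.64.51.113: descend 1111 ; hops seen [∅] ; pick no-route
  + 112.150.0.0/16 (H1) depth=16
  + 112.150.207.9/32 (H1) depth=32
  Q 249.236.98.60: descend 1111 ; hops seen [∅] ; pick no-route
  + 112.144.0.0/12 (H2) depth=12
  + 112.150.192.0/18 (H1) depth=18
  + 112.150.0.0/16 (H1) depth=16
  Q 112.150.207.8: descend 0111000010010110110011110000100 ; hops seen [H3,H2,H1,H1,H1,H1] ; pick H1
  + 112.0.0.0/7 (H3) depth=7
  + 112.150.192.0/20 (H0) depth=20
  + 244.171.253.144/28 (H3) depth=28
  Q 112.150.207.3: descend 0111000010010110110011110000 ; hops seen [H3,H3,H2,H1,H1,H0,H1] ; pick H1
  del 112.150.192.0/20 (clear depth 20)
  + 112.150.192.0/20 (H2) depth=20
  Q 112.4.92.103: descend 01110000 ; hops seen [H3,H3] ; pick H3
  + 244.171.253.0/24 (H1) depth=24
  Q 112.150.207.10: descend 011100001001011011001111000010 ; hops seen [H3,H3,H2,H1,H1,H2,H1,H1] ; pick H1
  Q 112.0.0.31: descend 01110000 ; hops seen [H3,H3] ; pick H3
  + 244.171.253.0/24 (H1) depth=24
  del 112.144.0.0/12 (clear depth 12)
  del 244.171.253.128/25 (clear depth 25)
  Q 112.150.192.1: descend 01110000100101101100 ; hops seen [H3,H3,H1,H1,H2] ; pick H2

== LOOKUPS ==
["H3","no-route","H1","no-route","no-route","H1","H1","H3","H1","H3","H2"]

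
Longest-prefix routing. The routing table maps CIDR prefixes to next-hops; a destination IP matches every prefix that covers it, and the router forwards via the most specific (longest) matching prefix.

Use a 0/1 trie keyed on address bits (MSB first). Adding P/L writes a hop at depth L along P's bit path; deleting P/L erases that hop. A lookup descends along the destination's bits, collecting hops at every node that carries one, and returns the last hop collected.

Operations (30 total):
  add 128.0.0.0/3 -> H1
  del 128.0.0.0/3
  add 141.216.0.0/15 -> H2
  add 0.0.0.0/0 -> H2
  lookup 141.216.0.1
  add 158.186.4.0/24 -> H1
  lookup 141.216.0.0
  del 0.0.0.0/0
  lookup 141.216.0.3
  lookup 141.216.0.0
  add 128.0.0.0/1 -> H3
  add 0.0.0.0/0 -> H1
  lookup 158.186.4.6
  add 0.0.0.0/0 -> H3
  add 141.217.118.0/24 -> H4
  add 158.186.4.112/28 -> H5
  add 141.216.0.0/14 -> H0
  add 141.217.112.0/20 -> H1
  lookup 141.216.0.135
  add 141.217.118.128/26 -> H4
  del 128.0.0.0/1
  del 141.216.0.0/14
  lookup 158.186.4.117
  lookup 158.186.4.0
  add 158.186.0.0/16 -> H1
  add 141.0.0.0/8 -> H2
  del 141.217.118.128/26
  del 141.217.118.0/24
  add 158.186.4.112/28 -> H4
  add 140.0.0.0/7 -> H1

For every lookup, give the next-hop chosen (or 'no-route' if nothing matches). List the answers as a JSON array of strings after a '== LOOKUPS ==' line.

Process each operation:
  add 128.0.0.0/3 -> H1 at depth 3
  - 128.0.0.0/3 clear@3
  add 141.216.0.0/15 -> H2 at depth 15
  add 0.0.0.0/0 -> H2 at depth 0
  ? 141.216.0.1  path d0:H2→d1:-→d2:-→d3:-→d4:-→d5:-→d6:-→d7:-→d8:-→d9:-→d10:-→d11:-→d12:-→d13:-→d14:-→d15:H2  best=H2
  add 158.186.4.0/24 -> H1 at depth 24
  ? 141.216.0.0  path d0:H2→d1:-→d2:-→d3:-→d4:-→d5:-→d6:-→d7:-→d8:-→d9:-→d10:-→d11:-→d12:-→d13:-→d14:-→d15:H2  best=H2
  - 0.0.0.0/0 clear@0
  ? 141.216.0.3  path d0:-→d1:-→d2:-→d3:-→d4:-→d5:-→d6:-→d7:-→d8:-→d9:-→d10:-→d11:-→d12:-→d13:-→d14:-→d15:H2  best=H2
  ? 141.216.0.0  path d0:-→d1:-→d2:-→d3:-→d4:-→d5:-→d6:-→d7:-→d8:-→d9:-→d10:-→d11:-→d12:-→d13:-→d14:-→d15:H2  best=H2
  add 128.0.0.0/1 -> H3 at depth 1
  add 0.0.0.0/0 -> H1 at depth 0
  ? 158.186.4.6  path d0:H1→d1:H3→d2:-→d3:-→d4:-→d5:-→d6:-→d7:-→d8:-→d9:-→d10:-→d11:-→d12:-→d13:-→d14:-→d15:-→d16:-→d17:-→d18:-→d19:-→d20:-→d21:-→d22:-→d23:-→d24:H1  best=H1
  add 0.0.0.0/0 -> H3 at depth 0
  add 141.217.118.0/24 -> H4 at depth 24
  add 158.186.4.112/28 -> H5 at depth 28
  add 141.216.0.0/14 -> H0 at depth 14
  add 141.217.112.0/20 -> H1 at depth 20
  ? 141.216.0.135  path d0:H3→d1:H3→d2:-→d3:-→d4:-→d5:-→d6:-→d7:-→d8:-→d9:-→d10:-→d11:-→d12:-→d13:-→d14:H0→d15:H2  best=H2
  add 141.217.118.128/26 -> H4 at depth 26
  - 128.0.0.0/1 clear@1
  - 141.216.0.0/14 clear@14
  ? 158.186.4.117  path d0:H3→d1:-→d2:-→d3:-→d4:-→d5:-→d6:-→d7:-→d8:-→d9:-→d10:-→d11:-→d12:-→d13:-→d14:-→d15:-→d16:-→d17:-→d18:-→d19:-→d20:-→d21:-→d22:-→d23:-→d24:H1→d25:-→d26:-→d27:-→d28:H5  best=H5
  ? 158.186.4.0  path d0:H3→d1:-→d2:-→d3:-→d4:-→d5:-→d6:-→d7:-→d8:-→d9:-→d10:-→d11:-→d12:-→d13:-→d14:-→d15:-→d16:-→d17:-→d18:-→d19:-→d20:-→d21:-→d22:-→d23:-→d24:H1→d25:-  best=H1
  add 158.186.0.0/16 -> H1 at depth 16
  add 141.0.0.0/8 -> H2 at depth 8
  - 141.217.118.128/26 clear@26
  - 141.217.118.0/24 clear@24
  add 158.186.4.112/28 -> H4 at depth 28
  add 140.0.0.0/7 -> H1 at depth 7

== LOOKUPS ==
["H2","H2","H2","H2","H1","H2","H5","H1"]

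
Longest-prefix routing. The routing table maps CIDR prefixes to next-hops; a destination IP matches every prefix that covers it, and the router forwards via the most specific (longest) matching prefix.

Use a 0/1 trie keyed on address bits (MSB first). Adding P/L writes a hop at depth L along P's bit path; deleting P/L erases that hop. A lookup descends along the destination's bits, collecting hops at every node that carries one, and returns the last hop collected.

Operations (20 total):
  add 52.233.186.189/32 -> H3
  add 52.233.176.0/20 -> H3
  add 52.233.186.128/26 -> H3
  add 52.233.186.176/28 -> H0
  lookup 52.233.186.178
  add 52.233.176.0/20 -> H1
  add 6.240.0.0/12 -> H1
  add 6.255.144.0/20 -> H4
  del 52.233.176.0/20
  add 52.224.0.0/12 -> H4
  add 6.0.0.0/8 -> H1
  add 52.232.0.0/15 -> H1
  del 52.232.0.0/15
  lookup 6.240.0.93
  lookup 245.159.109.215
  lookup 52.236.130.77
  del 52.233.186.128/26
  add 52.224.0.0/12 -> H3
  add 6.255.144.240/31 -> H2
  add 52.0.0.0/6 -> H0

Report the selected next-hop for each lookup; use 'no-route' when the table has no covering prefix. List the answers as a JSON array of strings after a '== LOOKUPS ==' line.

Process each operation:
  + 52.233.186.189/32 (H3) depth=32
  + 52.233.176.0/20 (H3) depth=20
  + 52.233.186.128/26 (H3) depth=26
  + 52.233.186.176/28 (H0) depth=28
  lookup 52.233.186.178: bits 0011010011101001101110101011 walk d0:-→d1:-→d2:-→d3:-→d4:-→d5:-→d6:-→d7:-→d8:-→d9:-→d10:-→d11:-→d12:-→d13:-→d14:-→d15:-→d16:-→d17:-→d18:-→d19:-→d20:H3→d21:-→d22:-→d23:-→d24:-→d25:-→d26:H3→d27:-→d28:H0 -> H0
  + 52.233.176.0/20 (H1) depth=20
  + 6.240.0.0/12 (H1) depth=12
  + 6.255.144.0/20 (H4) depth=20
  - 52.233.176.0/20 clear@20
  + 52.224.0.0/12 (H4) depth=12
  + 6.0.0.0/8 (H1) depth=8
  + 52.232.0.0/15 (H1) depth=15
  - 52.232.0.0/15 clear@15
  lookup 6.240.0.93: bits 000001101111 walk d0:-→d1:-→d2:-→d3:-→d4:-→d5:-→d6:-→d7:-→d8:H1→d9:-→d10:-→d11:-→d12:H1 -> H1
  lookup 245.159.109.215: bits ε walk d0:- -> no-route
  lookup 52.236.130.77: bits 0011010011101 walk d0:-→d1:-→d2:-→d3:-→d4:-→d5:-→d6:-→d7:-→d8:-→d9:-→d10:-→d11:-→d12:H4→d13:- -> H4
  - 52.233.186.128/26 clear@26
  + 52.224.0.0/12 (H3) depth=12
  + 6.255.144.240/31 (H2) depth=31
  + 52.0.0.0/6 (H0) depth=6

== LOOKUPS ==
["H0","H1","no-route","H4"]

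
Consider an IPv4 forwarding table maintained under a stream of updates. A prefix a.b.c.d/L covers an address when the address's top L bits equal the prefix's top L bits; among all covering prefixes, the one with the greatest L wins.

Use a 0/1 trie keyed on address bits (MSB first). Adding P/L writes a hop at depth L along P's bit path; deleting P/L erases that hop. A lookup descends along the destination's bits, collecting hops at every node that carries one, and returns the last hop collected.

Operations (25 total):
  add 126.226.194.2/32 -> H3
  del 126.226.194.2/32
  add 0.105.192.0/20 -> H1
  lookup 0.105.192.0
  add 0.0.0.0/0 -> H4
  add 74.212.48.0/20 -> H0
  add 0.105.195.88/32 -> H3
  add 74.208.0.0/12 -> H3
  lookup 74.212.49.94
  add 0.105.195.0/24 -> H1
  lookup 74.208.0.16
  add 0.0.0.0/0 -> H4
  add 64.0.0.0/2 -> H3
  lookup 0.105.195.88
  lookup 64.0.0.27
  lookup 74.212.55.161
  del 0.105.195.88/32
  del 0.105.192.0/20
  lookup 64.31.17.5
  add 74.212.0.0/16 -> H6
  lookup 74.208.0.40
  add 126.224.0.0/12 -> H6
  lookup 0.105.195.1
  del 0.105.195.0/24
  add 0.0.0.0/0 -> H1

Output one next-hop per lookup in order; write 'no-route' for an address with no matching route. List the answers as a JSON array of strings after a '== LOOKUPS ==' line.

Trace:
  add 126.226.194.2/32 -> H3 at depth 32
  del 126.226.194.2/32 (clear depth 32)
  add 0.105.192.0/20 -> H1 at depth 20
  lookup 0.105.192.0: bits 00000000011010011100 walk d0:-→d1:-→d2:-→d3:-→d4:-→d5:-→d6:-→d7:-→d8:-→d9:-→d10:-→d11:-→d12:-→d13:-→d14:-→d15:-→d16:-→d17:-→d18:-→d19:-→d20:H1 -> H1
  add 0.0.0.0/0 -> H4 at depth 0
  add 74.212.48.0/20 -> H0 at depth 20
  add 0.105.195.88/32 -> H3 at depth 32
  add 74.208.0.0/12 -> H3 at depth 12
  lookup 74.212.49.94: bits 01001010110101000011 walk d0:H4→d1:-→d2:-→d3:-→d4:-→d5:-→d6:-→d7:-→d8:-→d9:-→d10:-→d11:-→d12:H3→d13:-→d14:-→d15:-→d16:-→d17:-→d18:-→d19:-→d20:H0 -> H0
  add 0.105.195.0/24 -> H1 at depth 24
  lookup 74.208.0.16: bits 0100101011010 walk d0:H4→d1:-→d2:-→d3:-→d4:-→d5:-→d6:-→d7:-→d8:-→d9:-→d10:-→d11:-→d12:H3→d13:- -> H3
  add 0.0.0.0/0 -> H4 at depth 0
  add 64.0.0.0/2 -> H3 at depth 2
  lookup 0.105.195.88: bits 00000000011010011100001101011000 walk d0:H4→d1:-→d2:-→d3:-→d4:-→d5:-→d6:-→d7:-→d8:-→d9:-→d10:-→d11:-→d12:-→d13:-→d14:-→d15:-→d16:-→d17:-→d18:-→d19:-→d20:H1→d21:-→d22:-→d23:-→d24:H1→d25:-→d26:-→d27:-→d28:-→d29:-→d30:-→d31:-→d32:H3 -> H3
  lookup 64.0.0.27: bits 0100 walk d0:H4→d1:-→d2:H3→d3:-→d4:- -> H3
  lookup 74.212.55.161: bits 01001010110101000011 walk d0:H4→d1:-→d2:H3→d3:-→d4:-→d5:-→d6:-→d7:-→d8:-→d9:-→d10:-→d11:-→d12:H3→d13:-→d14:-→d15:-→d16:-→d17:-→d18:-→d19:-→d20:H0 -> H0
  del 0.105.195.88/32 (clear depth 32)
  del 0.105.192.0/20 (clear depth 20)
  lookup 64.31.17.5: bits 0100 walk d0:H4→d1:-→d2:H3→d3:-→d4:- -> H3
  add 74.212.0.0/16 -> H6 at depth 16
  lookup 74.208.0.40: bits 0100101011010 walk d0:H4→d1:-→d2:H3→d3:-→d4:-→d5:-→d6:-→d7:-→d8:-→d9:-→d10:-→d11:-→d12:H3→d13:- -> H3
  add 126.224.0.0/12 -> H6 at depth 12
  lookup 0.105.195.1: bits 0000000001101001110000110 walk d0:H4→d1:-→d2:-→d3:-→d4:-→d5:-→d6:-→d7:-→d8:-→d9:-→d10:-→d11:-→d12:-→d13:-→d14:-→d15:-→d16:-→d17:-→d18:-→d19:-→d20:-→d21:-→d22:-→d23:-→d24:H1→d25:- -> H1
  del 0.105.195.0/24 (clear depth 24)
  add 0.0.0.0/0 -> H1 at depth 0

== LOOKUPS ==
["H1","H0","H3","H3","H3","H0","H3","H3","H1"]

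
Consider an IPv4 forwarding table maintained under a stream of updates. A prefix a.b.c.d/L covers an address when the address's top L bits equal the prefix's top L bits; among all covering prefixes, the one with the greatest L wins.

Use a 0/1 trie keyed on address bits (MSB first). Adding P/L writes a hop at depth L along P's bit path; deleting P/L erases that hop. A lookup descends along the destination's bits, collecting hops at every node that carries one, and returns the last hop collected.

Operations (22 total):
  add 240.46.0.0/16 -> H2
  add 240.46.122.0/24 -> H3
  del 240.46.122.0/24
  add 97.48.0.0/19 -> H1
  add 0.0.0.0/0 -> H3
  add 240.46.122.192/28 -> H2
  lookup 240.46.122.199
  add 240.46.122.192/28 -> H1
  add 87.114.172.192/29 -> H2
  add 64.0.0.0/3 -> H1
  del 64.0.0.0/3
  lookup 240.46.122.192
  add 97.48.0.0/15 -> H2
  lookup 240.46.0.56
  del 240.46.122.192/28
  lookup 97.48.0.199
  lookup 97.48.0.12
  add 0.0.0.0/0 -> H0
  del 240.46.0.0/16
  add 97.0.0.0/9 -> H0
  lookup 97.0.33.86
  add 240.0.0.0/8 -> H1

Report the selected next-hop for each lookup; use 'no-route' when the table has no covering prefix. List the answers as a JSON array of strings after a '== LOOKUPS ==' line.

Apply in order:
  + 240.46.0.0/16 (H2) depth=16
  + 240.46.122.0/24 (H3) depth=24
  del 240.46.122.0/24 (clear depth 24)
  + 97.48.0.0/19 (H1) depth=19
  + 0.0.0.0/0 (H3) depth=0
  + 240.46.122.192/28 (H2) depth=28
  Q 240.46.122.199: descend 1111000000101110011110101100 ; hops seen [H3,H2,H2] ; pick H2
  + 240.46.122.192/28 (H1) depth=28
  + 87.114.172.192/29 (H2) depth=29
  + 64.0.0.0/3 (H1) depth=3
  del 64.0.0.0/3 (clear depth 3)
  Q 240.46.122.192: descend 1111000000101110011110101100 ; hops seen [H3,H2,H1] ; pick H1
  + 97.48.0.0/15 (H2) depth=15
  Q 240.46.0.56: descend 11110000001011100 ; hops seen [H3,H2] ; pick H2
  del 240.46.122.192/28 (clear depth 28)
  Q 97.48.0.199: descend 0110000100110000000 ; hops seen [H3,H2,H1] ; pick H1
  Q 97.48.0.12: descend 0110000100110000000 ; hops seen [H3,H2,H1] ; pick H1
  + 0.0.0.0/0 (H0) depth=0
  del 240.46.0.0/16 (clear depth 16)
  + 97.0.0.0/9 (H0) depth=9
  Q 97.0.33.86: descend 0110000100 ; hops seen [H0,H0] ; pick H0
  + 240.0.0.0/8 (H1) depth=8

== LOOKUPS ==
["H2","H1","H2","H1","H1","H0"]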